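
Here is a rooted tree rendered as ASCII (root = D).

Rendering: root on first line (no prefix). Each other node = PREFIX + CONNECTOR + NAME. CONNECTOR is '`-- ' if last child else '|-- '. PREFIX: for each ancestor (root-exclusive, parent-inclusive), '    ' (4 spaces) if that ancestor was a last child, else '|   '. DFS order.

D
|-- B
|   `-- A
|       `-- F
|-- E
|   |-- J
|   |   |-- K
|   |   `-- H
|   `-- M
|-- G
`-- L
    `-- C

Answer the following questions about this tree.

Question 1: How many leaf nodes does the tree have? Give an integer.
Answer: 6

Derivation:
Leaves (nodes with no children): C, F, G, H, K, M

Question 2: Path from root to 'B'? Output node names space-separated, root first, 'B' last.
Answer: D B

Derivation:
Walk down from root: D -> B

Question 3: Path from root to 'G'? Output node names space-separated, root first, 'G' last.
Walk down from root: D -> G

Answer: D G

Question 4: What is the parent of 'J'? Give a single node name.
Answer: E

Derivation:
Scan adjacency: J appears as child of E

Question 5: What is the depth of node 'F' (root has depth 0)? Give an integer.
Answer: 3

Derivation:
Path from root to F: D -> B -> A -> F
Depth = number of edges = 3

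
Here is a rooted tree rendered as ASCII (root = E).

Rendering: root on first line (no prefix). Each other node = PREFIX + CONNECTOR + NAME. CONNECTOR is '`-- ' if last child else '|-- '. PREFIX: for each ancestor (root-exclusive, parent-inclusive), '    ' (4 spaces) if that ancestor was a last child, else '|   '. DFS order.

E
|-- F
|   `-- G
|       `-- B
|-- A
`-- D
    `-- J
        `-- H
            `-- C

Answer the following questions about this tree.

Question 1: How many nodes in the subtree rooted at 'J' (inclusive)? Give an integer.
Answer: 3

Derivation:
Subtree rooted at J contains: C, H, J
Count = 3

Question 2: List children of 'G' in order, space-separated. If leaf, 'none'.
Node G's children (from adjacency): B

Answer: B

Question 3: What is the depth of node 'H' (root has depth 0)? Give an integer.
Answer: 3

Derivation:
Path from root to H: E -> D -> J -> H
Depth = number of edges = 3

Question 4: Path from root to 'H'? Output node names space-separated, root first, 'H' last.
Answer: E D J H

Derivation:
Walk down from root: E -> D -> J -> H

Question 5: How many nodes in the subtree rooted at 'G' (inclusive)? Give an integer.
Answer: 2

Derivation:
Subtree rooted at G contains: B, G
Count = 2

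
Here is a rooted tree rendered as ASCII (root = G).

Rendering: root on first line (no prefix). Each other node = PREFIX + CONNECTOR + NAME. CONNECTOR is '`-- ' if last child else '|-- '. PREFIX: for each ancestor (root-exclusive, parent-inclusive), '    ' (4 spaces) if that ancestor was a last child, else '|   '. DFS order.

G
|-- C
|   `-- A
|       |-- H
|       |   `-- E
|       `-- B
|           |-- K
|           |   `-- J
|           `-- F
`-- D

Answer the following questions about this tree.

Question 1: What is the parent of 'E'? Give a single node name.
Answer: H

Derivation:
Scan adjacency: E appears as child of H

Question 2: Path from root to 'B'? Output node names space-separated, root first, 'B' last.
Answer: G C A B

Derivation:
Walk down from root: G -> C -> A -> B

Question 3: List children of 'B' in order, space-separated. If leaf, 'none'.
Node B's children (from adjacency): K, F

Answer: K F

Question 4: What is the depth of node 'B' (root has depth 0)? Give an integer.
Answer: 3

Derivation:
Path from root to B: G -> C -> A -> B
Depth = number of edges = 3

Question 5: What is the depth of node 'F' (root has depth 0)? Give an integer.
Answer: 4

Derivation:
Path from root to F: G -> C -> A -> B -> F
Depth = number of edges = 4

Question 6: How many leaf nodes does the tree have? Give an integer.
Answer: 4

Derivation:
Leaves (nodes with no children): D, E, F, J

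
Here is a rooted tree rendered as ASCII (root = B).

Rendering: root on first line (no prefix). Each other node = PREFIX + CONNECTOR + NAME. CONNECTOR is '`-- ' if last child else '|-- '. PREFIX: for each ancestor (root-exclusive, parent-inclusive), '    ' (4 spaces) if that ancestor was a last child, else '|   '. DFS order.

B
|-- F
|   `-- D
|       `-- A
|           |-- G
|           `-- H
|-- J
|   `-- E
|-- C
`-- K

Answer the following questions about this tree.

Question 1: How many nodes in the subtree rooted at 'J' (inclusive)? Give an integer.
Subtree rooted at J contains: E, J
Count = 2

Answer: 2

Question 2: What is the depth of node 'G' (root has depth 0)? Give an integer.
Path from root to G: B -> F -> D -> A -> G
Depth = number of edges = 4

Answer: 4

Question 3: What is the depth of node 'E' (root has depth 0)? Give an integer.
Answer: 2

Derivation:
Path from root to E: B -> J -> E
Depth = number of edges = 2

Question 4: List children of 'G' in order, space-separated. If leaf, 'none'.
Answer: none

Derivation:
Node G's children (from adjacency): (leaf)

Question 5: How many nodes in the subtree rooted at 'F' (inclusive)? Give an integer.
Subtree rooted at F contains: A, D, F, G, H
Count = 5

Answer: 5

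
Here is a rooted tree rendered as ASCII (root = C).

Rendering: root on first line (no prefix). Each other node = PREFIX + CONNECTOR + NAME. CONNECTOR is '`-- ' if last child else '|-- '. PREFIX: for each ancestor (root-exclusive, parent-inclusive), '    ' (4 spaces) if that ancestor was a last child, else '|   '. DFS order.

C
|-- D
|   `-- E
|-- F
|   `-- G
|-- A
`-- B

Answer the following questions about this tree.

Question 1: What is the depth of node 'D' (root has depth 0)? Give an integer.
Path from root to D: C -> D
Depth = number of edges = 1

Answer: 1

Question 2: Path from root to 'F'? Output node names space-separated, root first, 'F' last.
Answer: C F

Derivation:
Walk down from root: C -> F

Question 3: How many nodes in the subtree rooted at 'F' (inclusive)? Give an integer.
Answer: 2

Derivation:
Subtree rooted at F contains: F, G
Count = 2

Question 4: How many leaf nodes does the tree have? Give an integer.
Leaves (nodes with no children): A, B, E, G

Answer: 4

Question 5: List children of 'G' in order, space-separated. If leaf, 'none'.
Answer: none

Derivation:
Node G's children (from adjacency): (leaf)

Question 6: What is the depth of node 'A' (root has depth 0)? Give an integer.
Answer: 1

Derivation:
Path from root to A: C -> A
Depth = number of edges = 1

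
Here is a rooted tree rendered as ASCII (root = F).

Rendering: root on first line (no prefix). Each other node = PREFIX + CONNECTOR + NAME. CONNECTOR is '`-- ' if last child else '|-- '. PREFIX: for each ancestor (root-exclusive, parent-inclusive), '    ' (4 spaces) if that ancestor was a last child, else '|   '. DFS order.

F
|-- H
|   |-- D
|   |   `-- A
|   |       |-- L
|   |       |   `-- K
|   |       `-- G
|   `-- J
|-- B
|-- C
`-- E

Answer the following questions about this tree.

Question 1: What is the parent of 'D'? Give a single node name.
Scan adjacency: D appears as child of H

Answer: H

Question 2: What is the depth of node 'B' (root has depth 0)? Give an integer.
Answer: 1

Derivation:
Path from root to B: F -> B
Depth = number of edges = 1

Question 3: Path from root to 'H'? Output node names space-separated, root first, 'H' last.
Answer: F H

Derivation:
Walk down from root: F -> H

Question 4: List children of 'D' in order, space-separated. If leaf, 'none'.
Node D's children (from adjacency): A

Answer: A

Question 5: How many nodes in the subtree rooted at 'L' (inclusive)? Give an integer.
Answer: 2

Derivation:
Subtree rooted at L contains: K, L
Count = 2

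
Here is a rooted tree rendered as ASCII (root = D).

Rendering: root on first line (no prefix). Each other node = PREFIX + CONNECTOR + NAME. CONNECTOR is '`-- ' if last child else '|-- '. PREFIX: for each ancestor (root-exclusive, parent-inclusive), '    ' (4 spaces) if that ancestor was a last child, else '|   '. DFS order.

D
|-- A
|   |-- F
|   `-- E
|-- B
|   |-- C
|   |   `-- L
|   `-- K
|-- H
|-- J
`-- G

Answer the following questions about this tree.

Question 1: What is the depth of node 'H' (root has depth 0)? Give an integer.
Answer: 1

Derivation:
Path from root to H: D -> H
Depth = number of edges = 1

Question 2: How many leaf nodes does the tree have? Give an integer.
Leaves (nodes with no children): E, F, G, H, J, K, L

Answer: 7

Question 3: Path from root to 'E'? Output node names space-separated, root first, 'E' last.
Walk down from root: D -> A -> E

Answer: D A E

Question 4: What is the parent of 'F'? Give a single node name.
Answer: A

Derivation:
Scan adjacency: F appears as child of A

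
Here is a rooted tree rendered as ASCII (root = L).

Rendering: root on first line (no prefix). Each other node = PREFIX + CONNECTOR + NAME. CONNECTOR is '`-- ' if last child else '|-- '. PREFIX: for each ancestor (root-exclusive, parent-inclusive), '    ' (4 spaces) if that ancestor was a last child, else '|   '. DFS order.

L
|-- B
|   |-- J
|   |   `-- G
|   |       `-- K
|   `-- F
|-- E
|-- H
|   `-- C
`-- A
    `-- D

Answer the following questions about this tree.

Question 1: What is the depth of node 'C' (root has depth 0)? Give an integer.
Path from root to C: L -> H -> C
Depth = number of edges = 2

Answer: 2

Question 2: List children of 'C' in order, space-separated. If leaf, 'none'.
Node C's children (from adjacency): (leaf)

Answer: none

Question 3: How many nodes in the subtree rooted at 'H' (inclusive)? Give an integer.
Answer: 2

Derivation:
Subtree rooted at H contains: C, H
Count = 2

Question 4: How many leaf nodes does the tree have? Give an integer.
Answer: 5

Derivation:
Leaves (nodes with no children): C, D, E, F, K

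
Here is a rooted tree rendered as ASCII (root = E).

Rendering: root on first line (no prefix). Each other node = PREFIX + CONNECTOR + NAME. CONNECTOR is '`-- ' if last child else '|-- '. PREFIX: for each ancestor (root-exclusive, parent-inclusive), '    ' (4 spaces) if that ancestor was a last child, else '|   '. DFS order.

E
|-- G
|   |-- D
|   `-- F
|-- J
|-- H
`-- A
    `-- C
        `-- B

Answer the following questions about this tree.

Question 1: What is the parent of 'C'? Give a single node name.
Scan adjacency: C appears as child of A

Answer: A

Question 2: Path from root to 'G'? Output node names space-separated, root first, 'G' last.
Walk down from root: E -> G

Answer: E G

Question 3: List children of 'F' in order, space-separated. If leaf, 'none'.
Answer: none

Derivation:
Node F's children (from adjacency): (leaf)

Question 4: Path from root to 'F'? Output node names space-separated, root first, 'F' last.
Answer: E G F

Derivation:
Walk down from root: E -> G -> F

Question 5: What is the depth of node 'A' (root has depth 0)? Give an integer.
Path from root to A: E -> A
Depth = number of edges = 1

Answer: 1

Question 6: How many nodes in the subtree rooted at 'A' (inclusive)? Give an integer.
Answer: 3

Derivation:
Subtree rooted at A contains: A, B, C
Count = 3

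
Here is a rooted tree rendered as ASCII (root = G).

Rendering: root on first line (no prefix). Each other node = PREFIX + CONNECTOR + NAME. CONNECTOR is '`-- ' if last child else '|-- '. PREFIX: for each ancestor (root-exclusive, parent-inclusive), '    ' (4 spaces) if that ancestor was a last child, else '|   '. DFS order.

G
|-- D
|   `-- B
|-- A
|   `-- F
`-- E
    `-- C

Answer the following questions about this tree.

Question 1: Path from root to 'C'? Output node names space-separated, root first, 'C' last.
Walk down from root: G -> E -> C

Answer: G E C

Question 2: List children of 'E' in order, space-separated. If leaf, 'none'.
Answer: C

Derivation:
Node E's children (from adjacency): C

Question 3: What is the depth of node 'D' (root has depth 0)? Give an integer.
Answer: 1

Derivation:
Path from root to D: G -> D
Depth = number of edges = 1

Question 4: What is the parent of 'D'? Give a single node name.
Answer: G

Derivation:
Scan adjacency: D appears as child of G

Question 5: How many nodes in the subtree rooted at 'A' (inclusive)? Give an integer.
Answer: 2

Derivation:
Subtree rooted at A contains: A, F
Count = 2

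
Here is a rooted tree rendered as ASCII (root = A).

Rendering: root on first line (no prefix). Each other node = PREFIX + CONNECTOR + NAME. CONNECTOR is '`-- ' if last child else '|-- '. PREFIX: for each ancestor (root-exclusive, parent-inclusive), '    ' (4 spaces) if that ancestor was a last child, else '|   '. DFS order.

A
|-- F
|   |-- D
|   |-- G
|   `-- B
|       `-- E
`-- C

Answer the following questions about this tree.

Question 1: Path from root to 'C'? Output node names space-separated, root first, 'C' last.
Answer: A C

Derivation:
Walk down from root: A -> C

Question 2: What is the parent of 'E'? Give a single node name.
Scan adjacency: E appears as child of B

Answer: B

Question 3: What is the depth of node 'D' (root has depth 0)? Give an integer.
Answer: 2

Derivation:
Path from root to D: A -> F -> D
Depth = number of edges = 2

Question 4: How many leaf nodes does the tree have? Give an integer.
Answer: 4

Derivation:
Leaves (nodes with no children): C, D, E, G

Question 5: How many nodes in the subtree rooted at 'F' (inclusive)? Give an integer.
Answer: 5

Derivation:
Subtree rooted at F contains: B, D, E, F, G
Count = 5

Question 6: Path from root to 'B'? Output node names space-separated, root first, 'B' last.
Walk down from root: A -> F -> B

Answer: A F B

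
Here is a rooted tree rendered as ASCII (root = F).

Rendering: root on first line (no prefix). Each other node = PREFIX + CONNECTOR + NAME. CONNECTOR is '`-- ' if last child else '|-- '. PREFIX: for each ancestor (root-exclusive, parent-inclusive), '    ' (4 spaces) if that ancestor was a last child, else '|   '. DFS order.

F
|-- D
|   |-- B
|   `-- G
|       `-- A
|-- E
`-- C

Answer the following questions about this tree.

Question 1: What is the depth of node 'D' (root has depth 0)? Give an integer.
Path from root to D: F -> D
Depth = number of edges = 1

Answer: 1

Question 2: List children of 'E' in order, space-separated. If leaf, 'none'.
Answer: none

Derivation:
Node E's children (from adjacency): (leaf)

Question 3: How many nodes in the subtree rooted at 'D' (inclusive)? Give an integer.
Subtree rooted at D contains: A, B, D, G
Count = 4

Answer: 4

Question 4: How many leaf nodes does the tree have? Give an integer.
Answer: 4

Derivation:
Leaves (nodes with no children): A, B, C, E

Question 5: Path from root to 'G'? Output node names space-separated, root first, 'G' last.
Walk down from root: F -> D -> G

Answer: F D G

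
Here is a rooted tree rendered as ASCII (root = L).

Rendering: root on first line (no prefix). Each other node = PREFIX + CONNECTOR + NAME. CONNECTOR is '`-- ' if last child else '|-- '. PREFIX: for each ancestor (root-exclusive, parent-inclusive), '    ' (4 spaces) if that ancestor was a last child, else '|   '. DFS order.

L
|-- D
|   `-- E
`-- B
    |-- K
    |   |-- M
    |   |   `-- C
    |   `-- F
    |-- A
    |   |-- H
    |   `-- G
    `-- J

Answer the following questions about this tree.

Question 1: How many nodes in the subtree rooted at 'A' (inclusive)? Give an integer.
Subtree rooted at A contains: A, G, H
Count = 3

Answer: 3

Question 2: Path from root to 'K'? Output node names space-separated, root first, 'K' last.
Walk down from root: L -> B -> K

Answer: L B K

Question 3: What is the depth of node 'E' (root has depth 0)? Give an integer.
Path from root to E: L -> D -> E
Depth = number of edges = 2

Answer: 2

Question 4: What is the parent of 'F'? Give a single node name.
Scan adjacency: F appears as child of K

Answer: K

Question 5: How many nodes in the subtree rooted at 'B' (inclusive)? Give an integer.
Answer: 9

Derivation:
Subtree rooted at B contains: A, B, C, F, G, H, J, K, M
Count = 9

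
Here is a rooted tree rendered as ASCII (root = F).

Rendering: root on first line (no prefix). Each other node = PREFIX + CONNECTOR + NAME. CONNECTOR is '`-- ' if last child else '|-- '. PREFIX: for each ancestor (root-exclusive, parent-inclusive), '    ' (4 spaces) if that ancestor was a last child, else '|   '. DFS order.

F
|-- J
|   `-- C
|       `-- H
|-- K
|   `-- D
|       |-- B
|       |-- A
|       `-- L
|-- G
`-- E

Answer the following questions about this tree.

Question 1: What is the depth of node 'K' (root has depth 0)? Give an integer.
Answer: 1

Derivation:
Path from root to K: F -> K
Depth = number of edges = 1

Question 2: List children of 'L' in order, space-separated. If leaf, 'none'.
Node L's children (from adjacency): (leaf)

Answer: none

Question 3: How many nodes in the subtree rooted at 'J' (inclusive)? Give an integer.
Answer: 3

Derivation:
Subtree rooted at J contains: C, H, J
Count = 3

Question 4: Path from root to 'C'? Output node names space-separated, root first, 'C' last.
Answer: F J C

Derivation:
Walk down from root: F -> J -> C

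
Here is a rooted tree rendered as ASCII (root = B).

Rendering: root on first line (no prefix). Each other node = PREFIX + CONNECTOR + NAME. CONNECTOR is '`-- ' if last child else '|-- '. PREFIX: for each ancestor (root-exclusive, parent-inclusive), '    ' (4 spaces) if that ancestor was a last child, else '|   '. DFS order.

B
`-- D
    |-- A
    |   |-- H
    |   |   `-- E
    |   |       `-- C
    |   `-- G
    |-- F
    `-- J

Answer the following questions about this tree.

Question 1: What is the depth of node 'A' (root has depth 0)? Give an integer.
Path from root to A: B -> D -> A
Depth = number of edges = 2

Answer: 2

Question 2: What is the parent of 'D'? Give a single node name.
Scan adjacency: D appears as child of B

Answer: B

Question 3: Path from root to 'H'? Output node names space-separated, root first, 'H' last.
Walk down from root: B -> D -> A -> H

Answer: B D A H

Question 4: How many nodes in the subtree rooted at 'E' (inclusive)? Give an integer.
Answer: 2

Derivation:
Subtree rooted at E contains: C, E
Count = 2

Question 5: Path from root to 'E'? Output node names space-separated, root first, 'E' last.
Answer: B D A H E

Derivation:
Walk down from root: B -> D -> A -> H -> E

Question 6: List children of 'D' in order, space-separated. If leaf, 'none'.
Answer: A F J

Derivation:
Node D's children (from adjacency): A, F, J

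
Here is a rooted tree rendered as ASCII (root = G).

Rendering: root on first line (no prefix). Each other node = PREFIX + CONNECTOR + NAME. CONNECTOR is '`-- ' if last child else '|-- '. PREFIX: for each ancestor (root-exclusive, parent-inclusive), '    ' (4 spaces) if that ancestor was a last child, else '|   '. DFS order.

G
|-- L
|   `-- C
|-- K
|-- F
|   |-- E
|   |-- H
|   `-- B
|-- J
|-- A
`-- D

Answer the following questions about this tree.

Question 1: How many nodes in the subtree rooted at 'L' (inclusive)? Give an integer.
Subtree rooted at L contains: C, L
Count = 2

Answer: 2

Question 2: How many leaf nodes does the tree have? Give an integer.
Leaves (nodes with no children): A, B, C, D, E, H, J, K

Answer: 8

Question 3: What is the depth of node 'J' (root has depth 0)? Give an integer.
Answer: 1

Derivation:
Path from root to J: G -> J
Depth = number of edges = 1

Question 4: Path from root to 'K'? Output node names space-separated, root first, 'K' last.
Walk down from root: G -> K

Answer: G K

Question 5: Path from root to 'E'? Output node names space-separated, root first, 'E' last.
Walk down from root: G -> F -> E

Answer: G F E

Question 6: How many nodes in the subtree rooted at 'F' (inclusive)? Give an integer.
Subtree rooted at F contains: B, E, F, H
Count = 4

Answer: 4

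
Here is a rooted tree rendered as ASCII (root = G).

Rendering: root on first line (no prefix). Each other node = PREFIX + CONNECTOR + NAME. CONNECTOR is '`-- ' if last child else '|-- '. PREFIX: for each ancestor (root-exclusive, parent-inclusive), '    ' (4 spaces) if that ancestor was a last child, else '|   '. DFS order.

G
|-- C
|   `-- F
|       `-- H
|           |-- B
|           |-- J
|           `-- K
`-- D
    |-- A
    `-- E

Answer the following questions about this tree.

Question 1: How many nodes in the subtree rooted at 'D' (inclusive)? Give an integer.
Answer: 3

Derivation:
Subtree rooted at D contains: A, D, E
Count = 3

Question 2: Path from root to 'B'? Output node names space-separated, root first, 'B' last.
Walk down from root: G -> C -> F -> H -> B

Answer: G C F H B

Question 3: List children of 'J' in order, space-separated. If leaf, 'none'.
Answer: none

Derivation:
Node J's children (from adjacency): (leaf)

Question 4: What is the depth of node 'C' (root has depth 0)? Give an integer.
Path from root to C: G -> C
Depth = number of edges = 1

Answer: 1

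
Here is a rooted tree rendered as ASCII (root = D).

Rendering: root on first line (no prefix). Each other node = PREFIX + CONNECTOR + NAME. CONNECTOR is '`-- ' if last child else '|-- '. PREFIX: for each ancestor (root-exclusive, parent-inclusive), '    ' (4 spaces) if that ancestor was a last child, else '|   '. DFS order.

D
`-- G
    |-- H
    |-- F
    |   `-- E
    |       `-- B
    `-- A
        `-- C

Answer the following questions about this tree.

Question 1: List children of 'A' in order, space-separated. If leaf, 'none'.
Node A's children (from adjacency): C

Answer: C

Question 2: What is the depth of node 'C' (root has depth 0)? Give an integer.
Path from root to C: D -> G -> A -> C
Depth = number of edges = 3

Answer: 3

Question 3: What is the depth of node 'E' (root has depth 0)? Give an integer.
Path from root to E: D -> G -> F -> E
Depth = number of edges = 3

Answer: 3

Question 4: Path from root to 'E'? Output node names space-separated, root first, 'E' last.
Walk down from root: D -> G -> F -> E

Answer: D G F E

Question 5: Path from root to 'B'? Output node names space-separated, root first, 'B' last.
Walk down from root: D -> G -> F -> E -> B

Answer: D G F E B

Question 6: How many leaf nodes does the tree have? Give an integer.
Leaves (nodes with no children): B, C, H

Answer: 3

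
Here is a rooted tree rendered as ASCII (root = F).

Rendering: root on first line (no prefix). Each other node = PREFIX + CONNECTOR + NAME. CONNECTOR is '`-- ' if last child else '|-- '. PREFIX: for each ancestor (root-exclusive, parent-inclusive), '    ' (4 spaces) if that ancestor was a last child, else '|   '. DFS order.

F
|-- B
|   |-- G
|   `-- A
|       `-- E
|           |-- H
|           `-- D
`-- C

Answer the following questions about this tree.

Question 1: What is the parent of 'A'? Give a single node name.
Answer: B

Derivation:
Scan adjacency: A appears as child of B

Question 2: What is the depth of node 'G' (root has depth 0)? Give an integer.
Path from root to G: F -> B -> G
Depth = number of edges = 2

Answer: 2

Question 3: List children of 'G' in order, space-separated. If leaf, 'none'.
Answer: none

Derivation:
Node G's children (from adjacency): (leaf)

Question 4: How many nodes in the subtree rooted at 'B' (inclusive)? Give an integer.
Subtree rooted at B contains: A, B, D, E, G, H
Count = 6

Answer: 6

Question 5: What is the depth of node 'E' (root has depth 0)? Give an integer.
Answer: 3

Derivation:
Path from root to E: F -> B -> A -> E
Depth = number of edges = 3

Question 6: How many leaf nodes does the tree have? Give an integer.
Leaves (nodes with no children): C, D, G, H

Answer: 4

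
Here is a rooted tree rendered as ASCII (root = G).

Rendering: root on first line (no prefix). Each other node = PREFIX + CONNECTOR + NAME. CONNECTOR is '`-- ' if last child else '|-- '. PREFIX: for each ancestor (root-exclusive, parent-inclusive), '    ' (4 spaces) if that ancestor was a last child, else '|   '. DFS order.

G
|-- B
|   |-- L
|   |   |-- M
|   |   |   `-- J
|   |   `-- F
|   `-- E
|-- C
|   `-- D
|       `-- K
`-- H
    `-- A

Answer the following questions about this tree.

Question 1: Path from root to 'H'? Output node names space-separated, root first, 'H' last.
Answer: G H

Derivation:
Walk down from root: G -> H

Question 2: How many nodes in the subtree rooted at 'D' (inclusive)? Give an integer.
Answer: 2

Derivation:
Subtree rooted at D contains: D, K
Count = 2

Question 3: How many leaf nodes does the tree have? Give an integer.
Leaves (nodes with no children): A, E, F, J, K

Answer: 5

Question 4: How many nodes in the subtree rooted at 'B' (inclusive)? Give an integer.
Answer: 6

Derivation:
Subtree rooted at B contains: B, E, F, J, L, M
Count = 6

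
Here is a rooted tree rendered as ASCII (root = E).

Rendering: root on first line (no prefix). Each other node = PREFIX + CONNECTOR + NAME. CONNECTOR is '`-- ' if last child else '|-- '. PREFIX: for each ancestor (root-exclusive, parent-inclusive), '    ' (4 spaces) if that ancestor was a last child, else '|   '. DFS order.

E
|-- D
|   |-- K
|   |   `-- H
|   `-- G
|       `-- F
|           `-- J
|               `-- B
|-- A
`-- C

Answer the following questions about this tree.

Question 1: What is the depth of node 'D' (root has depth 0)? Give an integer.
Path from root to D: E -> D
Depth = number of edges = 1

Answer: 1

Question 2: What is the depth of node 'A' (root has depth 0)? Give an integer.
Answer: 1

Derivation:
Path from root to A: E -> A
Depth = number of edges = 1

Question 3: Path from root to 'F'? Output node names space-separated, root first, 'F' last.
Walk down from root: E -> D -> G -> F

Answer: E D G F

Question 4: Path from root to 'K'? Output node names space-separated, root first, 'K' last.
Walk down from root: E -> D -> K

Answer: E D K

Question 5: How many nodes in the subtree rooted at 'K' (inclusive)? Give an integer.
Subtree rooted at K contains: H, K
Count = 2

Answer: 2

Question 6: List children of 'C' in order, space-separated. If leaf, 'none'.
Node C's children (from adjacency): (leaf)

Answer: none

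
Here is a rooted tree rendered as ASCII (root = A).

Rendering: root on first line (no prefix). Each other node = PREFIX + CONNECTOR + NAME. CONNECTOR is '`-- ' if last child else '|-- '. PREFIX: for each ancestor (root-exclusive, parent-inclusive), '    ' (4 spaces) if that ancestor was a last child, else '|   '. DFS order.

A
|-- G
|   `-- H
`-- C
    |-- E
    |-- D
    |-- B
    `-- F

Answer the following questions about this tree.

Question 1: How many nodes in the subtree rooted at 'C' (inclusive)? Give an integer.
Subtree rooted at C contains: B, C, D, E, F
Count = 5

Answer: 5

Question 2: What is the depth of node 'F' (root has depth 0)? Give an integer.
Path from root to F: A -> C -> F
Depth = number of edges = 2

Answer: 2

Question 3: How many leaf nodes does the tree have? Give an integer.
Answer: 5

Derivation:
Leaves (nodes with no children): B, D, E, F, H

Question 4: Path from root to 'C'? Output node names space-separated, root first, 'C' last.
Walk down from root: A -> C

Answer: A C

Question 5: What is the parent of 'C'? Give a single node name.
Scan adjacency: C appears as child of A

Answer: A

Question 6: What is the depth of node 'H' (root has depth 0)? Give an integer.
Answer: 2

Derivation:
Path from root to H: A -> G -> H
Depth = number of edges = 2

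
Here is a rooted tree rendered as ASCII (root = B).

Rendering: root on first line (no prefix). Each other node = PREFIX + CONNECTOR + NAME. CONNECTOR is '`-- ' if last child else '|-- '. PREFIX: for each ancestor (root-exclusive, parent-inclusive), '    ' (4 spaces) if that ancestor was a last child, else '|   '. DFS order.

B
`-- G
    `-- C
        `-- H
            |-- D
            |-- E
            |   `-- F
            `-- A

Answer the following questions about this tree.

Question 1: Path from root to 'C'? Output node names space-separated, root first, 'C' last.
Walk down from root: B -> G -> C

Answer: B G C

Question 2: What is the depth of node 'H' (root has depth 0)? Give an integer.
Answer: 3

Derivation:
Path from root to H: B -> G -> C -> H
Depth = number of edges = 3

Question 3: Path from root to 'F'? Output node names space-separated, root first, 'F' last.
Walk down from root: B -> G -> C -> H -> E -> F

Answer: B G C H E F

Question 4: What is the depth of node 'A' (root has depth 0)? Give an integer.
Answer: 4

Derivation:
Path from root to A: B -> G -> C -> H -> A
Depth = number of edges = 4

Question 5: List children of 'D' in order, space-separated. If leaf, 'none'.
Answer: none

Derivation:
Node D's children (from adjacency): (leaf)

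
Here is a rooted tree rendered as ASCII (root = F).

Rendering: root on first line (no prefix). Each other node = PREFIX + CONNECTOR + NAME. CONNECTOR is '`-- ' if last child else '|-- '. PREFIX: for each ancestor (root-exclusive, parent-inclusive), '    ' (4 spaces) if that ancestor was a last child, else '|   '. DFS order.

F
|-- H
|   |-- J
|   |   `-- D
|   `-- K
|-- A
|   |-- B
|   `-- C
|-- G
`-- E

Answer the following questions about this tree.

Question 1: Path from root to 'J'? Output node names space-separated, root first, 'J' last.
Answer: F H J

Derivation:
Walk down from root: F -> H -> J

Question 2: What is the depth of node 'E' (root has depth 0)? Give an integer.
Path from root to E: F -> E
Depth = number of edges = 1

Answer: 1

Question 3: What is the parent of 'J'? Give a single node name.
Answer: H

Derivation:
Scan adjacency: J appears as child of H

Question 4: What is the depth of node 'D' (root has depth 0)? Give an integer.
Answer: 3

Derivation:
Path from root to D: F -> H -> J -> D
Depth = number of edges = 3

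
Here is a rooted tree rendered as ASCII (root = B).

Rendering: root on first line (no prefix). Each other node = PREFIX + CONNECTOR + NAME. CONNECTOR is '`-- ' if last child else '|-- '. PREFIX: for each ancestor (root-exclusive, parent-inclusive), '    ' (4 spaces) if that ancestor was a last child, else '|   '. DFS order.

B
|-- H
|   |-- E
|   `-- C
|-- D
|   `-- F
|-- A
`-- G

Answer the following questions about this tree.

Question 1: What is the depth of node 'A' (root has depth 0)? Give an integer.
Answer: 1

Derivation:
Path from root to A: B -> A
Depth = number of edges = 1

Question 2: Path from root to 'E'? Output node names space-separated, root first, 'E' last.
Walk down from root: B -> H -> E

Answer: B H E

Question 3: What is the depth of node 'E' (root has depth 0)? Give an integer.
Path from root to E: B -> H -> E
Depth = number of edges = 2

Answer: 2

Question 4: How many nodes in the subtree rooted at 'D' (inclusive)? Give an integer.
Answer: 2

Derivation:
Subtree rooted at D contains: D, F
Count = 2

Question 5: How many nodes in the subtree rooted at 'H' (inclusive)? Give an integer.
Subtree rooted at H contains: C, E, H
Count = 3

Answer: 3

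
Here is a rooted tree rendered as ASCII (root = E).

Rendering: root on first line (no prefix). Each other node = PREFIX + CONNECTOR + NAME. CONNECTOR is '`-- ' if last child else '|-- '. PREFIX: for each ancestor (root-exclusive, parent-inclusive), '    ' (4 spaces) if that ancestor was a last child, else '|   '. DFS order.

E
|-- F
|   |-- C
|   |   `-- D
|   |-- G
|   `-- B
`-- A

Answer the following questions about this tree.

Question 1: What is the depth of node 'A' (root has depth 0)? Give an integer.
Answer: 1

Derivation:
Path from root to A: E -> A
Depth = number of edges = 1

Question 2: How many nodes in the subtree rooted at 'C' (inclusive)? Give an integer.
Subtree rooted at C contains: C, D
Count = 2

Answer: 2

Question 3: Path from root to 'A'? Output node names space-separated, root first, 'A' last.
Walk down from root: E -> A

Answer: E A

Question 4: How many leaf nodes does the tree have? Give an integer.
Leaves (nodes with no children): A, B, D, G

Answer: 4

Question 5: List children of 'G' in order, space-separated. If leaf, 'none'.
Node G's children (from adjacency): (leaf)

Answer: none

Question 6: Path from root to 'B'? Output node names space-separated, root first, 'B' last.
Answer: E F B

Derivation:
Walk down from root: E -> F -> B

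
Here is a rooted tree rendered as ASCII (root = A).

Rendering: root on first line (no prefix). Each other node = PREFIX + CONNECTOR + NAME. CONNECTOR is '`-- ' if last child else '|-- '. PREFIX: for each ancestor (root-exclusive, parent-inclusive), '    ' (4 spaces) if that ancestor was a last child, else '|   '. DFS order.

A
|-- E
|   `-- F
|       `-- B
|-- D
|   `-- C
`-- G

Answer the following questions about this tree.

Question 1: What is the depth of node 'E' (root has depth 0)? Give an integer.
Path from root to E: A -> E
Depth = number of edges = 1

Answer: 1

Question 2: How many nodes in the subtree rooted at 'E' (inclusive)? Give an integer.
Answer: 3

Derivation:
Subtree rooted at E contains: B, E, F
Count = 3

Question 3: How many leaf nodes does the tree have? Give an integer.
Leaves (nodes with no children): B, C, G

Answer: 3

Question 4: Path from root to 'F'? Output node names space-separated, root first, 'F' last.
Walk down from root: A -> E -> F

Answer: A E F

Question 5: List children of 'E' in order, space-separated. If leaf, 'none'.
Answer: F

Derivation:
Node E's children (from adjacency): F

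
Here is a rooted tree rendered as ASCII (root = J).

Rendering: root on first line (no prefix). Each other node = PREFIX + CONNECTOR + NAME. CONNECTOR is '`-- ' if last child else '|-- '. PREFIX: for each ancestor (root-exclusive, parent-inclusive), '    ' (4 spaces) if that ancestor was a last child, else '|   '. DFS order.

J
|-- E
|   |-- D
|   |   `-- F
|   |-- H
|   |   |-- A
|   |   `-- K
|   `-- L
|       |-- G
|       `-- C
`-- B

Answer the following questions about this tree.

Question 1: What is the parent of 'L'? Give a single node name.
Scan adjacency: L appears as child of E

Answer: E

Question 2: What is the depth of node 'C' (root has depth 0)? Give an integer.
Path from root to C: J -> E -> L -> C
Depth = number of edges = 3

Answer: 3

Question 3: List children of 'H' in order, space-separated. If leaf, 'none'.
Answer: A K

Derivation:
Node H's children (from adjacency): A, K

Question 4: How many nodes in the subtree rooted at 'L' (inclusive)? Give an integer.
Subtree rooted at L contains: C, G, L
Count = 3

Answer: 3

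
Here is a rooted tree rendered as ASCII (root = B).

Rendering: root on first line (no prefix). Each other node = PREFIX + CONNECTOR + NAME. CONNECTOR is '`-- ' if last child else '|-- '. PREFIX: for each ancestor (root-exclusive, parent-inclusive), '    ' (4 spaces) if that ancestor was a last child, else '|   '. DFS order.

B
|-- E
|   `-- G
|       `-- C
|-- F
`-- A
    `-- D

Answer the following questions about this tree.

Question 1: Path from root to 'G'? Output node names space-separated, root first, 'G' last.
Answer: B E G

Derivation:
Walk down from root: B -> E -> G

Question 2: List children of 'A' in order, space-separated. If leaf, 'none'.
Node A's children (from adjacency): D

Answer: D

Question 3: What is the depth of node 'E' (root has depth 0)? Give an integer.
Path from root to E: B -> E
Depth = number of edges = 1

Answer: 1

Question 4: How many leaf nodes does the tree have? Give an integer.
Answer: 3

Derivation:
Leaves (nodes with no children): C, D, F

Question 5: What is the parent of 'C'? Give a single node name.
Scan adjacency: C appears as child of G

Answer: G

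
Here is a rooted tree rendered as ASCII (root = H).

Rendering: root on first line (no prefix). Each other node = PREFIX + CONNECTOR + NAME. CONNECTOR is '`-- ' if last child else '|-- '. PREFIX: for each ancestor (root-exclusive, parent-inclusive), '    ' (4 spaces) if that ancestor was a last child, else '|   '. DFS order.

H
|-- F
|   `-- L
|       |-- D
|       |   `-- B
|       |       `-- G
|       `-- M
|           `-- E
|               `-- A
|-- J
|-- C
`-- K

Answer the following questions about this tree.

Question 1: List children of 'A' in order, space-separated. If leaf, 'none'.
Node A's children (from adjacency): (leaf)

Answer: none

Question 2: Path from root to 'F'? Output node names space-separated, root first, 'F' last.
Walk down from root: H -> F

Answer: H F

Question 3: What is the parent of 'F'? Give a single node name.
Scan adjacency: F appears as child of H

Answer: H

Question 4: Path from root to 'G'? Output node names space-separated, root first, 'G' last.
Answer: H F L D B G

Derivation:
Walk down from root: H -> F -> L -> D -> B -> G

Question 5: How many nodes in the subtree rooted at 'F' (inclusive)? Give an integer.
Subtree rooted at F contains: A, B, D, E, F, G, L, M
Count = 8

Answer: 8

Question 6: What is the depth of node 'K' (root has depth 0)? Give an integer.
Answer: 1

Derivation:
Path from root to K: H -> K
Depth = number of edges = 1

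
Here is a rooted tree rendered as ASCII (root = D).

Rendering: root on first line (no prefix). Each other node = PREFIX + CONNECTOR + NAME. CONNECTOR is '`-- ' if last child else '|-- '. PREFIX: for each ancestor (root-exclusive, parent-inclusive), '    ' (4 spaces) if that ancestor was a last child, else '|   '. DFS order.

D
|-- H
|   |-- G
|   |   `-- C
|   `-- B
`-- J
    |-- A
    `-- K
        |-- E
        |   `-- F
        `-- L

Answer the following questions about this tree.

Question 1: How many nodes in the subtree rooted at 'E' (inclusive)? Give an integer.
Answer: 2

Derivation:
Subtree rooted at E contains: E, F
Count = 2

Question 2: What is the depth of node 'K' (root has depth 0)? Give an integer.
Path from root to K: D -> J -> K
Depth = number of edges = 2

Answer: 2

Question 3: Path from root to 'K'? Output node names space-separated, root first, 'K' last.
Walk down from root: D -> J -> K

Answer: D J K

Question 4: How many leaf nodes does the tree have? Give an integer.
Answer: 5

Derivation:
Leaves (nodes with no children): A, B, C, F, L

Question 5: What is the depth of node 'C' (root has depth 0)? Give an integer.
Path from root to C: D -> H -> G -> C
Depth = number of edges = 3

Answer: 3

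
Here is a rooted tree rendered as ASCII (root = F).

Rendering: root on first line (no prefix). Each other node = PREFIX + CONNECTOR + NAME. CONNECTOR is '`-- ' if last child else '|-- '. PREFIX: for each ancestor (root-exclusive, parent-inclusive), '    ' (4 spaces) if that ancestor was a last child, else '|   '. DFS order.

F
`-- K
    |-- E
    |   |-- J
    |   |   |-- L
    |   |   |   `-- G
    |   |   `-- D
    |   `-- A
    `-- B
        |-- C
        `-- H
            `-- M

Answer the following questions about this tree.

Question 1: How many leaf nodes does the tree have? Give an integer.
Leaves (nodes with no children): A, C, D, G, M

Answer: 5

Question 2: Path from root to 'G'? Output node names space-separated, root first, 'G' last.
Answer: F K E J L G

Derivation:
Walk down from root: F -> K -> E -> J -> L -> G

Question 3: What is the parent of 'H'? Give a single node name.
Answer: B

Derivation:
Scan adjacency: H appears as child of B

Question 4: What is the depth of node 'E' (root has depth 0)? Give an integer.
Path from root to E: F -> K -> E
Depth = number of edges = 2

Answer: 2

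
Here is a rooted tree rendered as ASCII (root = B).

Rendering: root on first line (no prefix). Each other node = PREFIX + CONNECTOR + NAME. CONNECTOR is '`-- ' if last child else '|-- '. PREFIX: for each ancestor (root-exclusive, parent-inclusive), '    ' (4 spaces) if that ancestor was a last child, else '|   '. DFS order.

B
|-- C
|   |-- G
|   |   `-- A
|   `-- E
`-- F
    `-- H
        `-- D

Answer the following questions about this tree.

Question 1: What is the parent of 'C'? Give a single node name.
Answer: B

Derivation:
Scan adjacency: C appears as child of B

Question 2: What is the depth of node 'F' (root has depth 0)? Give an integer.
Path from root to F: B -> F
Depth = number of edges = 1

Answer: 1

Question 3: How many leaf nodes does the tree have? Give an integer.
Answer: 3

Derivation:
Leaves (nodes with no children): A, D, E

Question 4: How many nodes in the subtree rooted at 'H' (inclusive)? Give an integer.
Answer: 2

Derivation:
Subtree rooted at H contains: D, H
Count = 2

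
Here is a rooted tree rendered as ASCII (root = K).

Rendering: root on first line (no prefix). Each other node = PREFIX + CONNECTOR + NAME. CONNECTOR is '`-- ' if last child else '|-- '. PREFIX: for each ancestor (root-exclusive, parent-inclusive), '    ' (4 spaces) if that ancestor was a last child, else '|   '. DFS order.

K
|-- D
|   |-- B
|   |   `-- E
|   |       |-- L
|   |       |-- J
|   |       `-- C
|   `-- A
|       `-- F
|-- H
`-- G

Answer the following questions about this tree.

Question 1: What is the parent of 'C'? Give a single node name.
Scan adjacency: C appears as child of E

Answer: E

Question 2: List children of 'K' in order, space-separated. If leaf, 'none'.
Node K's children (from adjacency): D, H, G

Answer: D H G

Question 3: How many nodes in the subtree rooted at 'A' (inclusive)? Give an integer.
Answer: 2

Derivation:
Subtree rooted at A contains: A, F
Count = 2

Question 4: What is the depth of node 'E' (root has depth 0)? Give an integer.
Answer: 3

Derivation:
Path from root to E: K -> D -> B -> E
Depth = number of edges = 3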